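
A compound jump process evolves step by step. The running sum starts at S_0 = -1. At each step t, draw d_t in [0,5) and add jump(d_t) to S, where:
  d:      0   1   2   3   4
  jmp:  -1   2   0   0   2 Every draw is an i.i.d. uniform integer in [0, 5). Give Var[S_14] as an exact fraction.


Outcome values over d=0..4: [-1, 2, 0, 0, 2]
Σy = 3, Σy² = 9, M = 5
μ = 3/5 = 3/5,  σ² = 9/5 − (3/5)² = 36/25
Independent increments: Var[S_14] = 14·σ² = 14·(36/25) = 504/25

504/25


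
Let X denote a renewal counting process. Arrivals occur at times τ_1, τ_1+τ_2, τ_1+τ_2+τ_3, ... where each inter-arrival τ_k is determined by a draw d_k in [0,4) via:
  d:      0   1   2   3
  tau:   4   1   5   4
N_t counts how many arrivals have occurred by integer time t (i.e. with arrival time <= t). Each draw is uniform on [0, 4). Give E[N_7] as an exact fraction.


Inter-arrival values over d=0..3: [4, 1, 5, 4]
Each d has probability 1/4, so the pmf of τ is: f(1) = 1/4, f(4) = 1/2, f(5) = 1/4
Renewal equation for m(n) = E[N_n]: condition on τ_1 = k (if k <= n, one arrival plus a fresh copy on the remaining n−k steps): m(n) = F(n) + Σ_{k<=n} f(k)·m(n−k), where F(n) = P(τ <= n) and m(0) = 0
m(1) = F(1) = 1/4
m(2) = F(2) + f(1)·m(1) = 1/4 + 1/4·1/4 = 5/16
m(3) = F(3) + f(1)·m(2) = 1/4 + 1/4·5/16 = 21/64
m(4) = F(4) + f(1)·m(3) = 3/4 + 1/4·21/64 = 213/256
m(5) = F(5) + f(1)·m(4) + f(4)·m(1) = 1 + 1/4·213/256 + 1/2·1/4 = 1365/1024
m(6) = F(6) + f(1)·m(5) + f(4)·m(2) + f(5)·m(1) = 1 + 1/4·1365/1024 + 1/2·5/16 + 1/4·1/4 = 6357/4096
m(7) = F(7) + f(1)·m(6) + f(4)·m(3) + f(5)·m(2) = 1 + 1/4·6357/4096 + 1/2·21/64 + 1/4·5/16 = 26709/16384
E[N_7] = m(7) = 26709/16384

26709/16384


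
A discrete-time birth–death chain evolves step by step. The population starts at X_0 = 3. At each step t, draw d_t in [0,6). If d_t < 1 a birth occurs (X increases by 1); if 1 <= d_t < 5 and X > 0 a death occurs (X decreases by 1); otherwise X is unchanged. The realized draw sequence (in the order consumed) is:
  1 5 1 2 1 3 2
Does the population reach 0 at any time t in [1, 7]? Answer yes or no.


yes

t=0: X=3, d=1 → death, X_1=2
t=1: X=2, d=5 → hold, X_2=2
t=2: X=2, d=1 → death, X_3=1
t=3: X=1, d=2 → death, X_4=0
t=4: X=0, d=1 → hold, X_5=0
t=5: X=0, d=3 → hold, X_6=0
t=6: X=0, d=2 → hold, X_7=0


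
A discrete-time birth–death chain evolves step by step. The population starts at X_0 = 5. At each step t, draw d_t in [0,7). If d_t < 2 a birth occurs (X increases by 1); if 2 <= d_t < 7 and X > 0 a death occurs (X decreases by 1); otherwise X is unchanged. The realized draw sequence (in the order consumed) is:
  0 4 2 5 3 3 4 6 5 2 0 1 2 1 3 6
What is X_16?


0

t=0: X=5, d=0 → birth, X_1=6
t=1: X=6, d=4 → death, X_2=5
t=2: X=5, d=2 → death, X_3=4
t=3: X=4, d=5 → death, X_4=3
t=4: X=3, d=3 → death, X_5=2
t=5: X=2, d=3 → death, X_6=1
t=6: X=1, d=4 → death, X_7=0
t=7: X=0, d=6 → hold, X_8=0
t=8: X=0, d=5 → hold, X_9=0
t=9: X=0, d=2 → hold, X_10=0
t=10: X=0, d=0 → birth, X_11=1
t=11: X=1, d=1 → birth, X_12=2
t=12: X=2, d=2 → death, X_13=1
t=13: X=1, d=1 → birth, X_14=2
t=14: X=2, d=3 → death, X_15=1
t=15: X=1, d=6 → death, X_16=0


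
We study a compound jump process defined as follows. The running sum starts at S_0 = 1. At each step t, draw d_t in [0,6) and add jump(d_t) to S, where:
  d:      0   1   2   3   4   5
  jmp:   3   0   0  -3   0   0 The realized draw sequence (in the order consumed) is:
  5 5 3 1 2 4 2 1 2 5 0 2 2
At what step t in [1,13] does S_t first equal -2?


3

t=0: S=1, d=5, jump=0, S_1=1
t=1: S=1, d=5, jump=0, S_2=1
t=2: S=1, d=3, jump=-3, S_3=-2
t=3: S=-2, d=1, jump=0, S_4=-2
t=4: S=-2, d=2, jump=0, S_5=-2
t=5: S=-2, d=4, jump=0, S_6=-2
t=6: S=-2, d=2, jump=0, S_7=-2
t=7: S=-2, d=1, jump=0, S_8=-2
t=8: S=-2, d=2, jump=0, S_9=-2
t=9: S=-2, d=5, jump=0, S_10=-2
t=10: S=-2, d=0, jump=3, S_11=1
t=11: S=1, d=2, jump=0, S_12=1
t=12: S=1, d=2, jump=0, S_13=1


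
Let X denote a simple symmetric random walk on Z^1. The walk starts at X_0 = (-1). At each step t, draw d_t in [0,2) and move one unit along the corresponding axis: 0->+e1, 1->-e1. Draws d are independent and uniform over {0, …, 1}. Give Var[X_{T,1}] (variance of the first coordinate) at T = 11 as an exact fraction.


Outcome values over d=0..1: [1, -1]
Σy = 0, Σy² = 2, M = 2
μ = 0/2 = 0,  σ² = 2/2 − (0)² = 1
Independent increments: Var[X_11] = 11·σ² = 11·(1) = 11

11


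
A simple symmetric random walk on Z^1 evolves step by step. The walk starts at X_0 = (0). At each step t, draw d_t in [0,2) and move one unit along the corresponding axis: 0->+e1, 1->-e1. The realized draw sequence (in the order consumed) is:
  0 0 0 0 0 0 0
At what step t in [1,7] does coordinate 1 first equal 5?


5

t=0: X=(0), d=0 → +e1, X_1=(1)
t=1: X=(1), d=0 → +e1, X_2=(2)
t=2: X=(2), d=0 → +e1, X_3=(3)
t=3: X=(3), d=0 → +e1, X_4=(4)
t=4: X=(4), d=0 → +e1, X_5=(5)
t=5: X=(5), d=0 → +e1, X_6=(6)
t=6: X=(6), d=0 → +e1, X_7=(7)


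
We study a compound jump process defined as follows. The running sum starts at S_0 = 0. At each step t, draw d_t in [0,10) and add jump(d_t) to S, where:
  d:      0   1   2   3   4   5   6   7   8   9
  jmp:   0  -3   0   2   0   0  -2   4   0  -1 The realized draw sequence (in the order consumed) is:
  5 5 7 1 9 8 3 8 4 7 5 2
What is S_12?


6

t=0: S=0, d=5, jump=0, S_1=0
t=1: S=0, d=5, jump=0, S_2=0
t=2: S=0, d=7, jump=4, S_3=4
t=3: S=4, d=1, jump=-3, S_4=1
t=4: S=1, d=9, jump=-1, S_5=0
t=5: S=0, d=8, jump=0, S_6=0
t=6: S=0, d=3, jump=2, S_7=2
t=7: S=2, d=8, jump=0, S_8=2
t=8: S=2, d=4, jump=0, S_9=2
t=9: S=2, d=7, jump=4, S_10=6
t=10: S=6, d=5, jump=0, S_11=6
t=11: S=6, d=2, jump=0, S_12=6


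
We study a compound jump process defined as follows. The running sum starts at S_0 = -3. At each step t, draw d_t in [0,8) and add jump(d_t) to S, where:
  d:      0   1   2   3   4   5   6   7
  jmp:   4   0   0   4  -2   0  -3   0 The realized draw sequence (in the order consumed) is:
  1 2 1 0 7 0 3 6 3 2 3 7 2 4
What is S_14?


t=0: S=-3, d=1, jump=0, S_1=-3
t=1: S=-3, d=2, jump=0, S_2=-3
t=2: S=-3, d=1, jump=0, S_3=-3
t=3: S=-3, d=0, jump=4, S_4=1
t=4: S=1, d=7, jump=0, S_5=1
t=5: S=1, d=0, jump=4, S_6=5
t=6: S=5, d=3, jump=4, S_7=9
t=7: S=9, d=6, jump=-3, S_8=6
t=8: S=6, d=3, jump=4, S_9=10
t=9: S=10, d=2, jump=0, S_10=10
t=10: S=10, d=3, jump=4, S_11=14
t=11: S=14, d=7, jump=0, S_12=14
t=12: S=14, d=2, jump=0, S_13=14
t=13: S=14, d=4, jump=-2, S_14=12

12


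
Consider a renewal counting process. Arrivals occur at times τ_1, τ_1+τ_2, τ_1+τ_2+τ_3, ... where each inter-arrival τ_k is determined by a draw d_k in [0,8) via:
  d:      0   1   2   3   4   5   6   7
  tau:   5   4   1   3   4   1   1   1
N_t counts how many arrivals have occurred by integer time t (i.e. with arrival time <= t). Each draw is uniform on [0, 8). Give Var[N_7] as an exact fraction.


Inter-arrival values over d=0..7: [5, 4, 1, 3, 4, 1, 1, 1]
Each d has probability 1/8, so the pmf of τ is: f(1) = 1/2, f(3) = 1/8, f(4) = 1/4, f(5) = 1/8
Let p_n(j) = P(N_n = j), with p_0 = [1]. Condition on τ_1: p_n(0) = P(τ > n), and for j >= 1, p_n(j) = Σ_{k<=n} f(k)·p_{n−k}(j−1)
p_1 = [1/2, 1/2]  (j = 0..1)
p_2 = [1/2, 1/4, 1/4]  (j = 0..2)
p_3 = [3/8, 3/8, 1/8, 1/8]  (j = 0..3)
p_4 = [1/8, 1/2, 1/4, 1/16, 1/16]  (j = 0..4)
p_5 = [0, 3/8, 13/32, 5/32, 1/32, 1/32]  (j = 0..5)
p_6 = [0, 15/64, 23/64, 9/32, 3/32, 1/64, 1/64]  (j = 0..6)
p_7 = [0, 11/64, 39/128, 35/128, 23/128, 7/128, 1/128, 1/128]  (j = 0..7)
E[N_7] = Σ j·p_7(j) = 345/128;  E[N_7²] = Σ j²·p_7(j) = 1121/128
Var[N_7] = 1121/128 − (345/128)² = 24463/16384

24463/16384


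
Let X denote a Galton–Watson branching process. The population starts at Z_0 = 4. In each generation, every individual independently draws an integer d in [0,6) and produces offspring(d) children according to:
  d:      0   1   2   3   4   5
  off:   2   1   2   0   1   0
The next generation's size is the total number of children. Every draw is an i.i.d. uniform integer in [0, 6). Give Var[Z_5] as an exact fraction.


Outcome values over d=0..5: [2, 1, 2, 0, 1, 0]
Σy = 6, Σy² = 10, M = 6
μ = 6/6 = 1,  σ² = 10/6 − (1)² = 2/3
V_0 = 0, E_0 = 4
V_1 = 2/3·E_0 + (1)²·V_0 = 8/3;  E_1 = 4
V_2 = 2/3·E_1 + (1)²·V_1 = 16/3;  E_2 = 4
V_3 = 2/3·E_2 + (1)²·V_2 = 8;  E_3 = 4
V_4 = 2/3·E_3 + (1)²·V_3 = 32/3;  E_4 = 4
V_5 = 2/3·E_4 + (1)²·V_4 = 40/3;  E_5 = 4

40/3


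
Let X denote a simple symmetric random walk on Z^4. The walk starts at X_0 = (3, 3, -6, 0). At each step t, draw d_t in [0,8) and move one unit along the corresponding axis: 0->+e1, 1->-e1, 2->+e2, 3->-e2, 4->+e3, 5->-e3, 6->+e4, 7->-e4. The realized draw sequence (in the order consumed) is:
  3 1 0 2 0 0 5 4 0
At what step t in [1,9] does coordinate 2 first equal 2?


1

t=0: X=(3, 3, -6, 0), d=3 → -e2, X_1=(3, 2, -6, 0)
t=1: X=(3, 2, -6, 0), d=1 → -e1, X_2=(2, 2, -6, 0)
t=2: X=(2, 2, -6, 0), d=0 → +e1, X_3=(3, 2, -6, 0)
t=3: X=(3, 2, -6, 0), d=2 → +e2, X_4=(3, 3, -6, 0)
t=4: X=(3, 3, -6, 0), d=0 → +e1, X_5=(4, 3, -6, 0)
t=5: X=(4, 3, -6, 0), d=0 → +e1, X_6=(5, 3, -6, 0)
t=6: X=(5, 3, -6, 0), d=5 → -e3, X_7=(5, 3, -7, 0)
t=7: X=(5, 3, -7, 0), d=4 → +e3, X_8=(5, 3, -6, 0)
t=8: X=(5, 3, -6, 0), d=0 → +e1, X_9=(6, 3, -6, 0)


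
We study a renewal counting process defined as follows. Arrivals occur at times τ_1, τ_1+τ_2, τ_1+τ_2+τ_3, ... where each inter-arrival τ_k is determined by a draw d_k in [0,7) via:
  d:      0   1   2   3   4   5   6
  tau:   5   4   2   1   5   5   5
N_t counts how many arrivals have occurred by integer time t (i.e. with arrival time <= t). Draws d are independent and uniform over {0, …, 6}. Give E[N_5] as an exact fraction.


Inter-arrival values over d=0..6: [5, 4, 2, 1, 5, 5, 5]
Each d has probability 1/7, so the pmf of τ is: f(1) = 1/7, f(2) = 1/7, f(4) = 1/7, f(5) = 4/7
Renewal equation for m(n) = E[N_n]: condition on τ_1 = k (if k <= n, one arrival plus a fresh copy on the remaining n−k steps): m(n) = F(n) + Σ_{k<=n} f(k)·m(n−k), where F(n) = P(τ <= n) and m(0) = 0
m(1) = F(1) = 1/7
m(2) = F(2) + f(1)·m(1) = 2/7 + 1/7·1/7 = 15/49
m(3) = F(3) + f(1)·m(2) + f(2)·m(1) = 2/7 + 1/7·15/49 + 1/7·1/7 = 120/343
m(4) = F(4) + f(1)·m(3) + f(2)·m(2) = 3/7 + 1/7·120/343 + 1/7·15/49 = 1254/2401
m(5) = F(5) + f(1)·m(4) + f(2)·m(3) + f(4)·m(1) = 1 + 1/7·1254/2401 + 1/7·120/343 + 1/7·1/7 = 19244/16807
E[N_5] = m(5) = 19244/16807

19244/16807


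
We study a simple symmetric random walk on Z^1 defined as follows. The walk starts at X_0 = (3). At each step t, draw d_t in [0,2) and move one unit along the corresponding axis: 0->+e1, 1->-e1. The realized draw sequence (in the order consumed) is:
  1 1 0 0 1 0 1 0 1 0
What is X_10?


t=0: X=(3), d=1 → -e1, X_1=(2)
t=1: X=(2), d=1 → -e1, X_2=(1)
t=2: X=(1), d=0 → +e1, X_3=(2)
t=3: X=(2), d=0 → +e1, X_4=(3)
t=4: X=(3), d=1 → -e1, X_5=(2)
t=5: X=(2), d=0 → +e1, X_6=(3)
t=6: X=(3), d=1 → -e1, X_7=(2)
t=7: X=(2), d=0 → +e1, X_8=(3)
t=8: X=(3), d=1 → -e1, X_9=(2)
t=9: X=(2), d=0 → +e1, X_10=(3)

(3)


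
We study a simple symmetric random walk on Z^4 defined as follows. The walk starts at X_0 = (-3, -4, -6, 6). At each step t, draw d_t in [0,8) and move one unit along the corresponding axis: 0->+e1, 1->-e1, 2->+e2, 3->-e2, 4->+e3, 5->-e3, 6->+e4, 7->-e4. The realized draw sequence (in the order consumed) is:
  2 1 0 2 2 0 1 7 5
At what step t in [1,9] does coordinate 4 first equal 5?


t=0: X=(-3, -4, -6, 6), d=2 → +e2, X_1=(-3, -3, -6, 6)
t=1: X=(-3, -3, -6, 6), d=1 → -e1, X_2=(-4, -3, -6, 6)
t=2: X=(-4, -3, -6, 6), d=0 → +e1, X_3=(-3, -3, -6, 6)
t=3: X=(-3, -3, -6, 6), d=2 → +e2, X_4=(-3, -2, -6, 6)
t=4: X=(-3, -2, -6, 6), d=2 → +e2, X_5=(-3, -1, -6, 6)
t=5: X=(-3, -1, -6, 6), d=0 → +e1, X_6=(-2, -1, -6, 6)
t=6: X=(-2, -1, -6, 6), d=1 → -e1, X_7=(-3, -1, -6, 6)
t=7: X=(-3, -1, -6, 6), d=7 → -e4, X_8=(-3, -1, -6, 5)
t=8: X=(-3, -1, -6, 5), d=5 → -e3, X_9=(-3, -1, -7, 5)

8


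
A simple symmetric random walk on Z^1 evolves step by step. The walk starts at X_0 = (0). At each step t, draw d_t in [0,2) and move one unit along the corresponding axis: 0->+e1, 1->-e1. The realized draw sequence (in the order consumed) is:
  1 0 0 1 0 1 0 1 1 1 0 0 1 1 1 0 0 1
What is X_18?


(-2)

t=0: X=(0), d=1 → -e1, X_1=(-1)
t=1: X=(-1), d=0 → +e1, X_2=(0)
t=2: X=(0), d=0 → +e1, X_3=(1)
t=3: X=(1), d=1 → -e1, X_4=(0)
t=4: X=(0), d=0 → +e1, X_5=(1)
t=5: X=(1), d=1 → -e1, X_6=(0)
t=6: X=(0), d=0 → +e1, X_7=(1)
t=7: X=(1), d=1 → -e1, X_8=(0)
t=8: X=(0), d=1 → -e1, X_9=(-1)
t=9: X=(-1), d=1 → -e1, X_10=(-2)
t=10: X=(-2), d=0 → +e1, X_11=(-1)
t=11: X=(-1), d=0 → +e1, X_12=(0)
t=12: X=(0), d=1 → -e1, X_13=(-1)
t=13: X=(-1), d=1 → -e1, X_14=(-2)
t=14: X=(-2), d=1 → -e1, X_15=(-3)
t=15: X=(-3), d=0 → +e1, X_16=(-2)
t=16: X=(-2), d=0 → +e1, X_17=(-1)
t=17: X=(-1), d=1 → -e1, X_18=(-2)


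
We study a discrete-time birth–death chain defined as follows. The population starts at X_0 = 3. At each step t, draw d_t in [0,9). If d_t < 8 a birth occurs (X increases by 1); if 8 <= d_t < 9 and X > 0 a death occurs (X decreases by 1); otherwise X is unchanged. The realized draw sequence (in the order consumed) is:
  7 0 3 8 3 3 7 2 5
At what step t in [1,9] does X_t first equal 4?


1

t=0: X=3, d=7 → birth, X_1=4
t=1: X=4, d=0 → birth, X_2=5
t=2: X=5, d=3 → birth, X_3=6
t=3: X=6, d=8 → death, X_4=5
t=4: X=5, d=3 → birth, X_5=6
t=5: X=6, d=3 → birth, X_6=7
t=6: X=7, d=7 → birth, X_7=8
t=7: X=8, d=2 → birth, X_8=9
t=8: X=9, d=5 → birth, X_9=10


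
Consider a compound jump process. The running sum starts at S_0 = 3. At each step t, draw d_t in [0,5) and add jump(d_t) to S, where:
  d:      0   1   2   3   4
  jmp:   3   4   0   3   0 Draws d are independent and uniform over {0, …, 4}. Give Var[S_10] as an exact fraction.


Outcome values over d=0..4: [3, 4, 0, 3, 0]
Σy = 10, Σy² = 34, M = 5
μ = 10/5 = 2,  σ² = 34/5 − (2)² = 14/5
Independent increments: Var[S_10] = 10·σ² = 10·(14/5) = 28

28


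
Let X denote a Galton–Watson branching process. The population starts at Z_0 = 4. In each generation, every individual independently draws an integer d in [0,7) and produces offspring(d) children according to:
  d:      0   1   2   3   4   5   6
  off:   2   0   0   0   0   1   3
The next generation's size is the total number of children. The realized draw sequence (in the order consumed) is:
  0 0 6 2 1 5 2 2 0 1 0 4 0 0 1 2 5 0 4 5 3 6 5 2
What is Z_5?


4

gen 0: Z_0=4, draws=[0, 0, 6, 2], offspring=[2, 2, 3, 0], Z_1=7
gen 1: Z_1=7, draws=[1, 5, 2, 2, 0, 1, 0], offspring=[0, 1, 0, 0, 2, 0, 2], Z_2=5
gen 2: Z_2=5, draws=[4, 0, 0, 1, 2], offspring=[0, 2, 2, 0, 0], Z_3=4
gen 3: Z_3=4, draws=[5, 0, 4, 5], offspring=[1, 2, 0, 1], Z_4=4
gen 4: Z_4=4, draws=[3, 6, 5, 2], offspring=[0, 3, 1, 0], Z_5=4


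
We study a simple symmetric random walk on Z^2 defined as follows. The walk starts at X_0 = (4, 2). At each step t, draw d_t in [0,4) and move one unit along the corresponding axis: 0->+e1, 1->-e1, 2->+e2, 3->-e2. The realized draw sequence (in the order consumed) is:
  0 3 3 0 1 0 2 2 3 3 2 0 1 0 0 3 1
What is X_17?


(7, 0)

t=0: X=(4, 2), d=0 → +e1, X_1=(5, 2)
t=1: X=(5, 2), d=3 → -e2, X_2=(5, 1)
t=2: X=(5, 1), d=3 → -e2, X_3=(5, 0)
t=3: X=(5, 0), d=0 → +e1, X_4=(6, 0)
t=4: X=(6, 0), d=1 → -e1, X_5=(5, 0)
t=5: X=(5, 0), d=0 → +e1, X_6=(6, 0)
t=6: X=(6, 0), d=2 → +e2, X_7=(6, 1)
t=7: X=(6, 1), d=2 → +e2, X_8=(6, 2)
t=8: X=(6, 2), d=3 → -e2, X_9=(6, 1)
t=9: X=(6, 1), d=3 → -e2, X_10=(6, 0)
t=10: X=(6, 0), d=2 → +e2, X_11=(6, 1)
t=11: X=(6, 1), d=0 → +e1, X_12=(7, 1)
t=12: X=(7, 1), d=1 → -e1, X_13=(6, 1)
t=13: X=(6, 1), d=0 → +e1, X_14=(7, 1)
t=14: X=(7, 1), d=0 → +e1, X_15=(8, 1)
t=15: X=(8, 1), d=3 → -e2, X_16=(8, 0)
t=16: X=(8, 0), d=1 → -e1, X_17=(7, 0)


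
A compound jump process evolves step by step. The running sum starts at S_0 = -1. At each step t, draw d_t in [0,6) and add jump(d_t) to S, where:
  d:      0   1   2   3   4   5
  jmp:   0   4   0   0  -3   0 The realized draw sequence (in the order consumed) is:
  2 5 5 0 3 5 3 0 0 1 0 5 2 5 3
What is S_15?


3

t=0: S=-1, d=2, jump=0, S_1=-1
t=1: S=-1, d=5, jump=0, S_2=-1
t=2: S=-1, d=5, jump=0, S_3=-1
t=3: S=-1, d=0, jump=0, S_4=-1
t=4: S=-1, d=3, jump=0, S_5=-1
t=5: S=-1, d=5, jump=0, S_6=-1
t=6: S=-1, d=3, jump=0, S_7=-1
t=7: S=-1, d=0, jump=0, S_8=-1
t=8: S=-1, d=0, jump=0, S_9=-1
t=9: S=-1, d=1, jump=4, S_10=3
t=10: S=3, d=0, jump=0, S_11=3
t=11: S=3, d=5, jump=0, S_12=3
t=12: S=3, d=2, jump=0, S_13=3
t=13: S=3, d=5, jump=0, S_14=3
t=14: S=3, d=3, jump=0, S_15=3


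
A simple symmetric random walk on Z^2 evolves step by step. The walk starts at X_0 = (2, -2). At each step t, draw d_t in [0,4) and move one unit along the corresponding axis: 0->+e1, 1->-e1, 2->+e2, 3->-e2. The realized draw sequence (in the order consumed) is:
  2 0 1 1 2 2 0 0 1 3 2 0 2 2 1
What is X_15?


t=0: X=(2, -2), d=2 → +e2, X_1=(2, -1)
t=1: X=(2, -1), d=0 → +e1, X_2=(3, -1)
t=2: X=(3, -1), d=1 → -e1, X_3=(2, -1)
t=3: X=(2, -1), d=1 → -e1, X_4=(1, -1)
t=4: X=(1, -1), d=2 → +e2, X_5=(1, 0)
t=5: X=(1, 0), d=2 → +e2, X_6=(1, 1)
t=6: X=(1, 1), d=0 → +e1, X_7=(2, 1)
t=7: X=(2, 1), d=0 → +e1, X_8=(3, 1)
t=8: X=(3, 1), d=1 → -e1, X_9=(2, 1)
t=9: X=(2, 1), d=3 → -e2, X_10=(2, 0)
t=10: X=(2, 0), d=2 → +e2, X_11=(2, 1)
t=11: X=(2, 1), d=0 → +e1, X_12=(3, 1)
t=12: X=(3, 1), d=2 → +e2, X_13=(3, 2)
t=13: X=(3, 2), d=2 → +e2, X_14=(3, 3)
t=14: X=(3, 3), d=1 → -e1, X_15=(2, 3)

(2, 3)


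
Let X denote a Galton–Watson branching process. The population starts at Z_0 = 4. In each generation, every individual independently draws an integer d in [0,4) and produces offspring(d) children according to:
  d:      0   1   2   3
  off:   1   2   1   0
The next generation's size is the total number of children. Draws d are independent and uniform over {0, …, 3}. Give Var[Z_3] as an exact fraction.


Outcome values over d=0..3: [1, 2, 1, 0]
Σy = 4, Σy² = 6, M = 4
μ = 4/4 = 1,  σ² = 6/4 − (1)² = 1/2
V_0 = 0, E_0 = 4
V_1 = 1/2·E_0 + (1)²·V_0 = 2;  E_1 = 4
V_2 = 1/2·E_1 + (1)²·V_1 = 4;  E_2 = 4
V_3 = 1/2·E_2 + (1)²·V_2 = 6;  E_3 = 4

6


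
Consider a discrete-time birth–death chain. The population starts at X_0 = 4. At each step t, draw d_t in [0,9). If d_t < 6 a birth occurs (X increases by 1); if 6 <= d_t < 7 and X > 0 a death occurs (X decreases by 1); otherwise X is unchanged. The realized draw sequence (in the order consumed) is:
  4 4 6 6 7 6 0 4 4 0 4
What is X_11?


t=0: X=4, d=4 → birth, X_1=5
t=1: X=5, d=4 → birth, X_2=6
t=2: X=6, d=6 → death, X_3=5
t=3: X=5, d=6 → death, X_4=4
t=4: X=4, d=7 → hold, X_5=4
t=5: X=4, d=6 → death, X_6=3
t=6: X=3, d=0 → birth, X_7=4
t=7: X=4, d=4 → birth, X_8=5
t=8: X=5, d=4 → birth, X_9=6
t=9: X=6, d=0 → birth, X_10=7
t=10: X=7, d=4 → birth, X_11=8

8


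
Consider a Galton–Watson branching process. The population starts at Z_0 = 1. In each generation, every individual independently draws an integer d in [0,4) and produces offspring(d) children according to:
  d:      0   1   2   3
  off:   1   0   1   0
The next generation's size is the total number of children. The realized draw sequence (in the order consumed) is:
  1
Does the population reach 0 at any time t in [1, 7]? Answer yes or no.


yes

gen 0: Z_0=1, draws=[1], offspring=[0], Z_1=0
gen 1: Z_1=0, draws=[], offspring=[], Z_2=0
gen 2: Z_2=0, draws=[], offspring=[], Z_3=0
gen 3: Z_3=0, draws=[], offspring=[], Z_4=0
gen 4: Z_4=0, draws=[], offspring=[], Z_5=0
gen 5: Z_5=0, draws=[], offspring=[], Z_6=0
gen 6: Z_6=0, draws=[], offspring=[], Z_7=0


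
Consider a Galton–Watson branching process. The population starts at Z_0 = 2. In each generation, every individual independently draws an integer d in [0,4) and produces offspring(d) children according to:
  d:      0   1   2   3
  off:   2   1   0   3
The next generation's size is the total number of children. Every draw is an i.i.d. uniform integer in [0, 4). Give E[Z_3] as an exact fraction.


27/4

Outcome values over d=0..3: [2, 1, 0, 3]
Σy = 6, Σy² = 14, M = 4
μ = 6/4 = 3/2,  σ² = 14/4 − (3/2)² = 5/4
E[Z_0] = 2
E[Z_1] = 3/2·E[Z_0] = 3
E[Z_2] = 3/2·E[Z_1] = 9/2
E[Z_3] = 3/2·E[Z_2] = 27/4


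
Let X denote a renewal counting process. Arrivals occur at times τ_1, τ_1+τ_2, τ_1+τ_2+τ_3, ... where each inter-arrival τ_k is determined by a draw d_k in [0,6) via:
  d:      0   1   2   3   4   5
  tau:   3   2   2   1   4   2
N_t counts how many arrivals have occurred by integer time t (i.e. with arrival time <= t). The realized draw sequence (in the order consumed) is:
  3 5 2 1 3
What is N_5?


3

draw d_1=3: τ_1=1, arrival time A_1=1
draw d_2=5: τ_2=2, arrival time A_2=3
draw d_3=2: τ_3=2, arrival time A_3=5
draw d_4=1: τ_4=2, arrival time A_4=7
draw d_5=3: τ_5=1, arrival time A_5=8
N_t over t=0..5: 0:0 1:1 2:1 3:2 4:2 5:3


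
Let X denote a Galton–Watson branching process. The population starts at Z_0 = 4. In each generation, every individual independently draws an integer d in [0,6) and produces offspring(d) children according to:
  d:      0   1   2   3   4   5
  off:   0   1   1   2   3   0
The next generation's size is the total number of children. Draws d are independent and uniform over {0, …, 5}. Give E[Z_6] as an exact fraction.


Outcome values over d=0..5: [0, 1, 1, 2, 3, 0]
Σy = 7, Σy² = 15, M = 6
μ = 7/6 = 7/6,  σ² = 15/6 − (7/6)² = 41/36
E[Z_0] = 4
E[Z_1] = 7/6·E[Z_0] = 14/3
E[Z_2] = 7/6·E[Z_1] = 49/9
E[Z_3] = 7/6·E[Z_2] = 343/54
E[Z_4] = 7/6·E[Z_3] = 2401/324
E[Z_5] = 7/6·E[Z_4] = 16807/1944
E[Z_6] = 7/6·E[Z_5] = 117649/11664

117649/11664


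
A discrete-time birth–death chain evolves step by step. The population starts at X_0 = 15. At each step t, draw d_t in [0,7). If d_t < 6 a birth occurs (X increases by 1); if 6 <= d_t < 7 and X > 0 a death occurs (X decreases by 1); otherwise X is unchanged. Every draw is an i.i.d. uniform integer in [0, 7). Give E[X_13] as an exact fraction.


170/7

X can drop by at most 1 per step and X_0 = 15 > T = 13, so X_t >= 15 − t >= 2 > 0 for every t <= 13: the floor at 0 (the 'and X > 0' condition) never binds. Hence X_13 = X_0 + Σ_{t<13} Y_t with i.i.d. increments Y_t = y(d_t) ∈ {+1, −1, 0}.
Outcome values over d=0..6: [1, 1, 1, 1, 1, 1, -1]
Σy = 5, Σy² = 7, M = 7
μ = 5/7 = 5/7,  σ² = 7/7 − (5/7)² = 24/49
E[X_13] = 15 + 13·(5/7) = 170/7


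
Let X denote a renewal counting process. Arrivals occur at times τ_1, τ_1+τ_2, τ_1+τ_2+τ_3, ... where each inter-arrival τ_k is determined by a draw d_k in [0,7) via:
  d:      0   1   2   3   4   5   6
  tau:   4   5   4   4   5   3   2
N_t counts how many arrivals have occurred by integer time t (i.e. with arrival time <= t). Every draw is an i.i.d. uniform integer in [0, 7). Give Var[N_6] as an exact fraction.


19998/117649

Inter-arrival values over d=0..6: [4, 5, 4, 4, 5, 3, 2]
Each d has probability 1/7, so the pmf of τ is: f(2) = 1/7, f(3) = 1/7, f(4) = 3/7, f(5) = 2/7
Let p_n(j) = P(N_n = j), with p_0 = [1]. Condition on τ_1: p_n(0) = P(τ > n), and for j >= 1, p_n(j) = Σ_{k<=n} f(k)·p_{n−k}(j−1)
p_1 = [1]  (j = 0)
p_2 = [6/7, 1/7]  (j = 0..1)
p_3 = [5/7, 2/7]  (j = 0..1)
p_4 = [2/7, 34/49, 1/49]  (j = 0..2)
p_5 = [0, 46/49, 3/49]  (j = 0..2)
p_6 = [0, 39/49, 69/343, 1/343]  (j = 0..3)
E[N_6] = Σ j·p_6(j) = 414/343;  E[N_6²] = Σ j²·p_6(j) = 558/343
Var[N_6] = 558/343 − (414/343)² = 19998/117649


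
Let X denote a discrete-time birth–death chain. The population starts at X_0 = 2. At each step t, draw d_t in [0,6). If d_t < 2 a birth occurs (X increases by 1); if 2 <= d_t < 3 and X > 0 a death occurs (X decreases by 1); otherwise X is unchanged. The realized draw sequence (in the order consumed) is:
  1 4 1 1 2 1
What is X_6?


t=0: X=2, d=1 → birth, X_1=3
t=1: X=3, d=4 → hold, X_2=3
t=2: X=3, d=1 → birth, X_3=4
t=3: X=4, d=1 → birth, X_4=5
t=4: X=5, d=2 → death, X_5=4
t=5: X=4, d=1 → birth, X_6=5

5


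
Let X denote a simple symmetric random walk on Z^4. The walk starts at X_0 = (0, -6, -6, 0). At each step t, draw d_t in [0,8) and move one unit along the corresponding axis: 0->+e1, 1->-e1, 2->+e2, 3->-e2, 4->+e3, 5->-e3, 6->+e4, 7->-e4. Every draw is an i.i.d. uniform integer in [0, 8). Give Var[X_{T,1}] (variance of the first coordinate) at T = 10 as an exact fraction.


Outcome values over d=0..7: [1, -1, 0, 0, 0, 0, 0, 0]
Σy = 0, Σy² = 2, M = 8
μ = 0/8 = 0,  σ² = 2/8 − (0)² = 1/4
Independent increments: Var[X_10] = 10·σ² = 10·(1/4) = 5/2

5/2


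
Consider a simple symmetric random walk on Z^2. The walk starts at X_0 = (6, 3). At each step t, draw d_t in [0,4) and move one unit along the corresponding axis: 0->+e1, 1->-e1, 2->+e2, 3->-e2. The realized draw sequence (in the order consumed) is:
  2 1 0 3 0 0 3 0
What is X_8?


(9, 2)

t=0: X=(6, 3), d=2 → +e2, X_1=(6, 4)
t=1: X=(6, 4), d=1 → -e1, X_2=(5, 4)
t=2: X=(5, 4), d=0 → +e1, X_3=(6, 4)
t=3: X=(6, 4), d=3 → -e2, X_4=(6, 3)
t=4: X=(6, 3), d=0 → +e1, X_5=(7, 3)
t=5: X=(7, 3), d=0 → +e1, X_6=(8, 3)
t=6: X=(8, 3), d=3 → -e2, X_7=(8, 2)
t=7: X=(8, 2), d=0 → +e1, X_8=(9, 2)


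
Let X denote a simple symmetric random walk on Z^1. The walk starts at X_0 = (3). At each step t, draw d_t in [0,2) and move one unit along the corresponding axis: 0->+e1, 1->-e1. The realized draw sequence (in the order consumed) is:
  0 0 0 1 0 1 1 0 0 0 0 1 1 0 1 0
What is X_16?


(7)

t=0: X=(3), d=0 → +e1, X_1=(4)
t=1: X=(4), d=0 → +e1, X_2=(5)
t=2: X=(5), d=0 → +e1, X_3=(6)
t=3: X=(6), d=1 → -e1, X_4=(5)
t=4: X=(5), d=0 → +e1, X_5=(6)
t=5: X=(6), d=1 → -e1, X_6=(5)
t=6: X=(5), d=1 → -e1, X_7=(4)
t=7: X=(4), d=0 → +e1, X_8=(5)
t=8: X=(5), d=0 → +e1, X_9=(6)
t=9: X=(6), d=0 → +e1, X_10=(7)
t=10: X=(7), d=0 → +e1, X_11=(8)
t=11: X=(8), d=1 → -e1, X_12=(7)
t=12: X=(7), d=1 → -e1, X_13=(6)
t=13: X=(6), d=0 → +e1, X_14=(7)
t=14: X=(7), d=1 → -e1, X_15=(6)
t=15: X=(6), d=0 → +e1, X_16=(7)


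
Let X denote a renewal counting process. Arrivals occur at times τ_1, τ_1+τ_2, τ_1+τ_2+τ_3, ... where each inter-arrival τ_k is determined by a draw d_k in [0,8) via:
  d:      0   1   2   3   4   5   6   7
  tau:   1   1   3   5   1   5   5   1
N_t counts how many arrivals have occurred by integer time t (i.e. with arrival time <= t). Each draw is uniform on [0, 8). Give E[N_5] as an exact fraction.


27/16

Inter-arrival values over d=0..7: [1, 1, 3, 5, 1, 5, 5, 1]
Each d has probability 1/8, so the pmf of τ is: f(1) = 1/2, f(3) = 1/8, f(5) = 3/8
Renewal equation for m(n) = E[N_n]: condition on τ_1 = k (if k <= n, one arrival plus a fresh copy on the remaining n−k steps): m(n) = F(n) + Σ_{k<=n} f(k)·m(n−k), where F(n) = P(τ <= n) and m(0) = 0
m(1) = F(1) = 1/2
m(2) = F(2) + f(1)·m(1) = 1/2 + 1/2·1/2 = 3/4
m(3) = F(3) + f(1)·m(2) = 5/8 + 1/2·3/4 = 1
m(4) = F(4) + f(1)·m(3) + f(3)·m(1) = 5/8 + 1/2·1 + 1/8·1/2 = 19/16
m(5) = F(5) + f(1)·m(4) + f(3)·m(2) = 1 + 1/2·19/16 + 1/8·3/4 = 27/16
E[N_5] = m(5) = 27/16


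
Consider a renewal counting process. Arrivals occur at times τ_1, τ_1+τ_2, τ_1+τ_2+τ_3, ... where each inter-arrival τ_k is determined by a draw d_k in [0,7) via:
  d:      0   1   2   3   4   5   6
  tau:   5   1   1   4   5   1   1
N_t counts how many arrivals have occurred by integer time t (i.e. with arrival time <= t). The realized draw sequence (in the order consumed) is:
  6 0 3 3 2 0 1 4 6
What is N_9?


2

draw d_1=6: τ_1=1, arrival time A_1=1
draw d_2=0: τ_2=5, arrival time A_2=6
draw d_3=3: τ_3=4, arrival time A_3=10
draw d_4=3: τ_4=4, arrival time A_4=14
draw d_5=2: τ_5=1, arrival time A_5=15
draw d_6=0: τ_6=5, arrival time A_6=20
draw d_7=1: τ_7=1, arrival time A_7=21
draw d_8=4: τ_8=5, arrival time A_8=26
draw d_9=6: τ_9=1, arrival time A_9=27
N_t over t=0..9: 0:0 1:1 2:1 3:1 4:1 5:1 6:2 7:2 8:2 9:2


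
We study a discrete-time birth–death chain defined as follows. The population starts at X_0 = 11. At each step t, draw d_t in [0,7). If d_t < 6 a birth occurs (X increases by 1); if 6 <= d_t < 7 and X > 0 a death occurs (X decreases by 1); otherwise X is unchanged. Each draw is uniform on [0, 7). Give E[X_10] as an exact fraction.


127/7

X can drop by at most 1 per step and X_0 = 11 > T = 10, so X_t >= 11 − t >= 1 > 0 for every t <= 10: the floor at 0 (the 'and X > 0' condition) never binds. Hence X_10 = X_0 + Σ_{t<10} Y_t with i.i.d. increments Y_t = y(d_t) ∈ {+1, −1, 0}.
Outcome values over d=0..6: [1, 1, 1, 1, 1, 1, -1]
Σy = 5, Σy² = 7, M = 7
μ = 5/7 = 5/7,  σ² = 7/7 − (5/7)² = 24/49
E[X_10] = 11 + 10·(5/7) = 127/7


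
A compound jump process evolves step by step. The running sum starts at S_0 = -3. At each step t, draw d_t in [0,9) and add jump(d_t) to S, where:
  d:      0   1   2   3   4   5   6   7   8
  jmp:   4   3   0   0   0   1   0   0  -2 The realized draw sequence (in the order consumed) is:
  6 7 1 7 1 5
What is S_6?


t=0: S=-3, d=6, jump=0, S_1=-3
t=1: S=-3, d=7, jump=0, S_2=-3
t=2: S=-3, d=1, jump=3, S_3=0
t=3: S=0, d=7, jump=0, S_4=0
t=4: S=0, d=1, jump=3, S_5=3
t=5: S=3, d=5, jump=1, S_6=4

4


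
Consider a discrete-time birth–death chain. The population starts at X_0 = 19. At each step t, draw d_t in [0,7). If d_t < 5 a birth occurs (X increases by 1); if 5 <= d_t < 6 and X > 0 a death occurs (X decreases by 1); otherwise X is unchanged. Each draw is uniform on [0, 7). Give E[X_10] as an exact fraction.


173/7

X can drop by at most 1 per step and X_0 = 19 > T = 10, so X_t >= 19 − t >= 9 > 0 for every t <= 10: the floor at 0 (the 'and X > 0' condition) never binds. Hence X_10 = X_0 + Σ_{t<10} Y_t with i.i.d. increments Y_t = y(d_t) ∈ {+1, −1, 0}.
Outcome values over d=0..6: [1, 1, 1, 1, 1, -1, 0]
Σy = 4, Σy² = 6, M = 7
μ = 4/7 = 4/7,  σ² = 6/7 − (4/7)² = 26/49
E[X_10] = 19 + 10·(4/7) = 173/7


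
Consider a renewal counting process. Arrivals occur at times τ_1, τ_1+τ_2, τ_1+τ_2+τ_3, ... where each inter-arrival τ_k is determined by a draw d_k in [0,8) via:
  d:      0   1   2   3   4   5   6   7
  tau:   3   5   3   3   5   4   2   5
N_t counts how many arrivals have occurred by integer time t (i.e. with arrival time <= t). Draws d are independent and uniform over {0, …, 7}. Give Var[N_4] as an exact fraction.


Inter-arrival values over d=0..7: [3, 5, 3, 3, 5, 4, 2, 5]
Each d has probability 1/8, so the pmf of τ is: f(2) = 1/8, f(3) = 3/8, f(4) = 1/8, f(5) = 3/8
Let p_n(j) = P(N_n = j), with p_0 = [1]. Condition on τ_1: p_n(0) = P(τ > n), and for j >= 1, p_n(j) = Σ_{k<=n} f(k)·p_{n−k}(j−1)
p_1 = [1]  (j = 0)
p_2 = [7/8, 1/8]  (j = 0..1)
p_3 = [1/2, 1/2]  (j = 0..1)
p_4 = [3/8, 39/64, 1/64]  (j = 0..2)
E[N_4] = Σ j·p_4(j) = 41/64;  E[N_4²] = Σ j²·p_4(j) = 43/64
Var[N_4] = 43/64 − (41/64)² = 1071/4096

1071/4096


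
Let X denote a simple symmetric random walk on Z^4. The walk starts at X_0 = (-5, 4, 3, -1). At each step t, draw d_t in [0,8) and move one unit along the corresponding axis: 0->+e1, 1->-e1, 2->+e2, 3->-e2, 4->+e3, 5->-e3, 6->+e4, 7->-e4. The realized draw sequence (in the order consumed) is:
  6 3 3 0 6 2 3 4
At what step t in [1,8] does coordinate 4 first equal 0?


1

t=0: X=(-5, 4, 3, -1), d=6 → +e4, X_1=(-5, 4, 3, 0)
t=1: X=(-5, 4, 3, 0), d=3 → -e2, X_2=(-5, 3, 3, 0)
t=2: X=(-5, 3, 3, 0), d=3 → -e2, X_3=(-5, 2, 3, 0)
t=3: X=(-5, 2, 3, 0), d=0 → +e1, X_4=(-4, 2, 3, 0)
t=4: X=(-4, 2, 3, 0), d=6 → +e4, X_5=(-4, 2, 3, 1)
t=5: X=(-4, 2, 3, 1), d=2 → +e2, X_6=(-4, 3, 3, 1)
t=6: X=(-4, 3, 3, 1), d=3 → -e2, X_7=(-4, 2, 3, 1)
t=7: X=(-4, 2, 3, 1), d=4 → +e3, X_8=(-4, 2, 4, 1)


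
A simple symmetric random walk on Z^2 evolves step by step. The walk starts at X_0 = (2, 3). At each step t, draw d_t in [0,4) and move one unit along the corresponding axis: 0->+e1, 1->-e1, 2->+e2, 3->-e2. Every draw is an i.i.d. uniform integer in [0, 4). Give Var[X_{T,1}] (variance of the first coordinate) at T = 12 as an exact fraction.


Outcome values over d=0..3: [1, -1, 0, 0]
Σy = 0, Σy² = 2, M = 4
μ = 0/4 = 0,  σ² = 2/4 − (0)² = 1/2
Independent increments: Var[X_12] = 12·σ² = 12·(1/2) = 6

6


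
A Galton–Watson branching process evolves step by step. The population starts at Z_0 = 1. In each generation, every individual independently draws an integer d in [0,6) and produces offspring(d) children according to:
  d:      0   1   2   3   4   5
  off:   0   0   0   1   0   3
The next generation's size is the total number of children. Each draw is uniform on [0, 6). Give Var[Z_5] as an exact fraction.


Outcome values over d=0..5: [0, 0, 0, 1, 0, 3]
Σy = 4, Σy² = 10, M = 6
μ = 4/6 = 2/3,  σ² = 10/6 − (2/3)² = 11/9
V_0 = 0, E_0 = 1
V_1 = 11/9·E_0 + (2/3)²·V_0 = 11/9;  E_1 = 2/3
V_2 = 11/9·E_1 + (2/3)²·V_1 = 110/81;  E_2 = 4/9
V_3 = 11/9·E_2 + (2/3)²·V_2 = 836/729;  E_3 = 8/27
V_4 = 11/9·E_3 + (2/3)²·V_3 = 5720/6561;  E_4 = 16/81
V_5 = 11/9·E_4 + (2/3)²·V_4 = 37136/59049;  E_5 = 32/243

37136/59049


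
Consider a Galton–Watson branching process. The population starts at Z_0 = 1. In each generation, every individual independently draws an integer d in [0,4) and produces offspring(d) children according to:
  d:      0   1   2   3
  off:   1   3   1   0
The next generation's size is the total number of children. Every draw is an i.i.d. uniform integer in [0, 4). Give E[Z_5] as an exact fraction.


3125/1024

Outcome values over d=0..3: [1, 3, 1, 0]
Σy = 5, Σy² = 11, M = 4
μ = 5/4 = 5/4,  σ² = 11/4 − (5/4)² = 19/16
E[Z_0] = 1
E[Z_1] = 5/4·E[Z_0] = 5/4
E[Z_2] = 5/4·E[Z_1] = 25/16
E[Z_3] = 5/4·E[Z_2] = 125/64
E[Z_4] = 5/4·E[Z_3] = 625/256
E[Z_5] = 5/4·E[Z_4] = 3125/1024


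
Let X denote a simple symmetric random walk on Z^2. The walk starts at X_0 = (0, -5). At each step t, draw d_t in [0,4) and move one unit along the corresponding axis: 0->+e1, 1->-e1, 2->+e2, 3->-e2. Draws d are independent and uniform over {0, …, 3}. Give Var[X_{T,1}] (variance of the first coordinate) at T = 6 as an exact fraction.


Outcome values over d=0..3: [1, -1, 0, 0]
Σy = 0, Σy² = 2, M = 4
μ = 0/4 = 0,  σ² = 2/4 − (0)² = 1/2
Independent increments: Var[X_6] = 6·σ² = 6·(1/2) = 3

3


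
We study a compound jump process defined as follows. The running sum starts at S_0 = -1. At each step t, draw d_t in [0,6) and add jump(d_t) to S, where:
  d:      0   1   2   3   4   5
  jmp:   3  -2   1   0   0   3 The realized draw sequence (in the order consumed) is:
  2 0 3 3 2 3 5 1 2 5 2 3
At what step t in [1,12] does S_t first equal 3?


t=0: S=-1, d=2, jump=1, S_1=0
t=1: S=0, d=0, jump=3, S_2=3
t=2: S=3, d=3, jump=0, S_3=3
t=3: S=3, d=3, jump=0, S_4=3
t=4: S=3, d=2, jump=1, S_5=4
t=5: S=4, d=3, jump=0, S_6=4
t=6: S=4, d=5, jump=3, S_7=7
t=7: S=7, d=1, jump=-2, S_8=5
t=8: S=5, d=2, jump=1, S_9=6
t=9: S=6, d=5, jump=3, S_10=9
t=10: S=9, d=2, jump=1, S_11=10
t=11: S=10, d=3, jump=0, S_12=10

2


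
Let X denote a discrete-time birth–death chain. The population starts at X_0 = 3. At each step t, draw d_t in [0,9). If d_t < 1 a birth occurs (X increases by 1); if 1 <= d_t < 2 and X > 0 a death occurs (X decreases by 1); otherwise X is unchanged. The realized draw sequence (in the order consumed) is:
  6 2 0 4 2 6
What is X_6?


t=0: X=3, d=6 → hold, X_1=3
t=1: X=3, d=2 → hold, X_2=3
t=2: X=3, d=0 → birth, X_3=4
t=3: X=4, d=4 → hold, X_4=4
t=4: X=4, d=2 → hold, X_5=4
t=5: X=4, d=6 → hold, X_6=4

4


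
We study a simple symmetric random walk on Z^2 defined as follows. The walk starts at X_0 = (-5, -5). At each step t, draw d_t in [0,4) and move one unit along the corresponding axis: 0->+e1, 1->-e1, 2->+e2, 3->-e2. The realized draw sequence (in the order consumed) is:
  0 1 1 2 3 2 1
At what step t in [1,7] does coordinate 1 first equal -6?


3

t=0: X=(-5, -5), d=0 → +e1, X_1=(-4, -5)
t=1: X=(-4, -5), d=1 → -e1, X_2=(-5, -5)
t=2: X=(-5, -5), d=1 → -e1, X_3=(-6, -5)
t=3: X=(-6, -5), d=2 → +e2, X_4=(-6, -4)
t=4: X=(-6, -4), d=3 → -e2, X_5=(-6, -5)
t=5: X=(-6, -5), d=2 → +e2, X_6=(-6, -4)
t=6: X=(-6, -4), d=1 → -e1, X_7=(-7, -4)


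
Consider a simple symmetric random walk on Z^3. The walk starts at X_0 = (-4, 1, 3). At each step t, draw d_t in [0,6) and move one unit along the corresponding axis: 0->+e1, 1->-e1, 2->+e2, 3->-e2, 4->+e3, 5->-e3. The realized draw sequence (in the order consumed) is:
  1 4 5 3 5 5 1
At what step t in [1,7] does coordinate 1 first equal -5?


t=0: X=(-4, 1, 3), d=1 → -e1, X_1=(-5, 1, 3)
t=1: X=(-5, 1, 3), d=4 → +e3, X_2=(-5, 1, 4)
t=2: X=(-5, 1, 4), d=5 → -e3, X_3=(-5, 1, 3)
t=3: X=(-5, 1, 3), d=3 → -e2, X_4=(-5, 0, 3)
t=4: X=(-5, 0, 3), d=5 → -e3, X_5=(-5, 0, 2)
t=5: X=(-5, 0, 2), d=5 → -e3, X_6=(-5, 0, 1)
t=6: X=(-5, 0, 1), d=1 → -e1, X_7=(-6, 0, 1)

1


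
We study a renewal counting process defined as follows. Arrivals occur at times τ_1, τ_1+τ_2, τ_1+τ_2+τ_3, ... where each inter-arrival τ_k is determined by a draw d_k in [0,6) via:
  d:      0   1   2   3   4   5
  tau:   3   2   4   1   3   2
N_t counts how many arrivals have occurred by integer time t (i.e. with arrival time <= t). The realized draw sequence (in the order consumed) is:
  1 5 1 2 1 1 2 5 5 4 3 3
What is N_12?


draw d_1=1: τ_1=2, arrival time A_1=2
draw d_2=5: τ_2=2, arrival time A_2=4
draw d_3=1: τ_3=2, arrival time A_3=6
draw d_4=2: τ_4=4, arrival time A_4=10
draw d_5=1: τ_5=2, arrival time A_5=12
draw d_6=1: τ_6=2, arrival time A_6=14
draw d_7=2: τ_7=4, arrival time A_7=18
draw d_8=5: τ_8=2, arrival time A_8=20
draw d_9=5: τ_9=2, arrival time A_9=22
draw d_10=4: τ_10=3, arrival time A_10=25
draw d_11=3: τ_11=1, arrival time A_11=26
draw d_12=3: τ_12=1, arrival time A_12=27
N_t over t=0..12: 0:0 1:0 2:1 3:1 4:2 5:2 6:3 7:3 8:3 9:3 10:4 11:4 12:5

5


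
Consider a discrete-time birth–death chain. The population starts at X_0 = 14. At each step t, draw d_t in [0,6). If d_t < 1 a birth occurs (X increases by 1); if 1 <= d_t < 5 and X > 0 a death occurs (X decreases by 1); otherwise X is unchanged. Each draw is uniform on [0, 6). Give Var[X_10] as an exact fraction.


35/6

X can drop by at most 1 per step and X_0 = 14 > T = 10, so X_t >= 14 − t >= 4 > 0 for every t <= 10: the floor at 0 (the 'and X > 0' condition) never binds. Hence X_10 = X_0 + Σ_{t<10} Y_t with i.i.d. increments Y_t = y(d_t) ∈ {+1, −1, 0}.
Outcome values over d=0..5: [1, -1, -1, -1, -1, 0]
Σy = -3, Σy² = 5, M = 6
μ = -3/6 = -1/2,  σ² = 5/6 − (-1/2)² = 7/12
Independent increments: Var[X_10] = 10·σ² = 10·(7/12) = 35/6


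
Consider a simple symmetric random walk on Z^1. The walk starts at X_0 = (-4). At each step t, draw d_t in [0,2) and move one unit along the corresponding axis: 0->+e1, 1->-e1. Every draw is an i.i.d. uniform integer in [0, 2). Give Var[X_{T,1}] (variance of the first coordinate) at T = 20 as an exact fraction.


20

Outcome values over d=0..1: [1, -1]
Σy = 0, Σy² = 2, M = 2
μ = 0/2 = 0,  σ² = 2/2 − (0)² = 1
Independent increments: Var[X_20] = 20·σ² = 20·(1) = 20


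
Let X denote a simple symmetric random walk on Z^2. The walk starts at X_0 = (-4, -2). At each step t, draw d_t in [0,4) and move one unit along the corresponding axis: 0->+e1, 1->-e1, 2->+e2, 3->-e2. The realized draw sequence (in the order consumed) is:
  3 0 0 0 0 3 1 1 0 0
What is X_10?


(0, -4)

t=0: X=(-4, -2), d=3 → -e2, X_1=(-4, -3)
t=1: X=(-4, -3), d=0 → +e1, X_2=(-3, -3)
t=2: X=(-3, -3), d=0 → +e1, X_3=(-2, -3)
t=3: X=(-2, -3), d=0 → +e1, X_4=(-1, -3)
t=4: X=(-1, -3), d=0 → +e1, X_5=(0, -3)
t=5: X=(0, -3), d=3 → -e2, X_6=(0, -4)
t=6: X=(0, -4), d=1 → -e1, X_7=(-1, -4)
t=7: X=(-1, -4), d=1 → -e1, X_8=(-2, -4)
t=8: X=(-2, -4), d=0 → +e1, X_9=(-1, -4)
t=9: X=(-1, -4), d=0 → +e1, X_10=(0, -4)


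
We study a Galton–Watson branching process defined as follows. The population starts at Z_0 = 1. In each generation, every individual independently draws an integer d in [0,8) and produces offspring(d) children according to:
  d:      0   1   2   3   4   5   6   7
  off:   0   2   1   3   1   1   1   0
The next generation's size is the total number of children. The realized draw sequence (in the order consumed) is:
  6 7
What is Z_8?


gen 0: Z_0=1, draws=[6], offspring=[1], Z_1=1
gen 1: Z_1=1, draws=[7], offspring=[0], Z_2=0
gen 2: Z_2=0, draws=[], offspring=[], Z_3=0
gen 3: Z_3=0, draws=[], offspring=[], Z_4=0
gen 4: Z_4=0, draws=[], offspring=[], Z_5=0
gen 5: Z_5=0, draws=[], offspring=[], Z_6=0
gen 6: Z_6=0, draws=[], offspring=[], Z_7=0
gen 7: Z_7=0, draws=[], offspring=[], Z_8=0

0
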